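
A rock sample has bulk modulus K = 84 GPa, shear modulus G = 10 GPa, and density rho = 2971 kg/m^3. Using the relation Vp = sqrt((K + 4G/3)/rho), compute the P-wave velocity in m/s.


First compute the effective modulus:
K + 4G/3 = 84e9 + 4*10e9/3 = 97333333333.33 Pa
Then divide by density:
97333333333.33 / 2971 = 32761135.4202 Pa/(kg/m^3)
Take the square root:
Vp = sqrt(32761135.4202) = 5723.73 m/s

5723.73


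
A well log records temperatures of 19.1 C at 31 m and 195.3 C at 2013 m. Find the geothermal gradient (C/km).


dT = 195.3 - 19.1 = 176.2 C
dz = 2013 - 31 = 1982 m
gradient = dT/dz * 1000 = 176.2/1982 * 1000 = 88.9001 C/km

88.9001


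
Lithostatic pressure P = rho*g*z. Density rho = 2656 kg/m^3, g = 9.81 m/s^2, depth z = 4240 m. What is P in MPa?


P = rho * g * z / 1e6
= 2656 * 9.81 * 4240 / 1e6
= 110474726.4 / 1e6
= 110.4747 MPa

110.4747


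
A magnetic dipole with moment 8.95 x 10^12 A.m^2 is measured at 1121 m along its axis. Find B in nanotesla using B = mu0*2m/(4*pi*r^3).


m = 8.95 x 10^12 = 8950000000000 A.m^2
2m = 17900000000000 A.m^2
r^3 = 1121^3 = 1408694561
B = (4pi*10^-7) * 17900000000000 / (4*pi * 1408694561) * 1e9
= 22493803.399703 / 17702177935.96 * 1e9
= 1270679.9966 nT

1270679.9966


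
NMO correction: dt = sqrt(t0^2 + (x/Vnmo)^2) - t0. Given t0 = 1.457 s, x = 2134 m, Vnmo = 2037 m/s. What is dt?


x/Vnmo = 2134/2037 = 1.047619
(x/Vnmo)^2 = 1.097506
t0^2 = 2.122849
sqrt(2.122849 + 1.097506) = 1.794535
dt = 1.794535 - 1.457 = 0.337535

0.337535


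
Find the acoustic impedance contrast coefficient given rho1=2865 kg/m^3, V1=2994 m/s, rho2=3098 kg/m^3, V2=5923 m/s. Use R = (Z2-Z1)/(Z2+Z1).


Z1 = 2865 * 2994 = 8577810
Z2 = 3098 * 5923 = 18349454
R = (18349454 - 8577810) / (18349454 + 8577810) = 9771644 / 26927264 = 0.3629

0.3629


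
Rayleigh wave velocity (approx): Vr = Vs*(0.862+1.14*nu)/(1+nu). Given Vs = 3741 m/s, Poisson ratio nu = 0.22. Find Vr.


Numerator factor = 0.862 + 1.14*0.22 = 1.1128
Denominator = 1 + 0.22 = 1.22
Vr = 3741 * 1.1128 / 1.22 = 3412.28 m/s

3412.28


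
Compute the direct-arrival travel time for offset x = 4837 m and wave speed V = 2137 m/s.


t = x / V
= 4837 / 2137
= 2.2635 s

2.2635


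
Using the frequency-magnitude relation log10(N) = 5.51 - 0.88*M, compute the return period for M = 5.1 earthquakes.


log10(N) = 5.51 - 0.88*5.1 = 1.022
N = 10^1.022 = 10.519619
T = 1/N = 1/10.519619 = 0.0951 years

0.0951


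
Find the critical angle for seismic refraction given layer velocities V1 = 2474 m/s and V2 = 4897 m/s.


V1/V2 = 2474/4897 = 0.505207
theta_c = arcsin(0.505207) = 30.3451 degrees

30.3451


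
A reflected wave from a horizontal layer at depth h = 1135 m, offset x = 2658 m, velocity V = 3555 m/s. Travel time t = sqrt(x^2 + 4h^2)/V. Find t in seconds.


x^2 + 4h^2 = 2658^2 + 4*1135^2 = 7064964 + 5152900 = 12217864
sqrt(12217864) = 3495.4061
t = 3495.4061 / 3555 = 0.9832 s

0.9832


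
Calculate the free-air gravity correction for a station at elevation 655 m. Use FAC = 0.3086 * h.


FAC = 0.3086 * h
= 0.3086 * 655
= 202.133 mGal

202.133


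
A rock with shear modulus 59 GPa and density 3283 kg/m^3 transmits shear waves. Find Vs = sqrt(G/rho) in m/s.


Convert G to Pa: G = 59e9 Pa
Compute G/rho = 59e9 / 3283 = 17971367.6515
Vs = sqrt(17971367.6515) = 4239.26 m/s

4239.26


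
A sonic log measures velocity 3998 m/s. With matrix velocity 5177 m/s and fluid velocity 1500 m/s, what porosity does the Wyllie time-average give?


1/V - 1/Vm = 1/3998 - 1/5177 = 5.696e-05
1/Vf - 1/Vm = 1/1500 - 1/5177 = 0.0004735
phi = 5.696e-05 / 0.0004735 = 0.1203

0.1203


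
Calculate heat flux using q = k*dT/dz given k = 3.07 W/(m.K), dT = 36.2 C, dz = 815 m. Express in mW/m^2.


q = k * dT / dz * 1000
= 3.07 * 36.2 / 815 * 1000
= 0.136361 * 1000
= 136.3607 mW/m^2

136.3607


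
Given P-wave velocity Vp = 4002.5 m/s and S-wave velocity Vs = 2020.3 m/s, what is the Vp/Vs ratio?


Vp/Vs = 4002.5 / 2020.3
= 1.9811

1.9811


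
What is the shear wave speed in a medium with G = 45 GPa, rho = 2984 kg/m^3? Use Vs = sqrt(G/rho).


Convert G to Pa: G = 45e9 Pa
Compute G/rho = 45e9 / 2984 = 15080428.9544
Vs = sqrt(15080428.9544) = 3883.35 m/s

3883.35


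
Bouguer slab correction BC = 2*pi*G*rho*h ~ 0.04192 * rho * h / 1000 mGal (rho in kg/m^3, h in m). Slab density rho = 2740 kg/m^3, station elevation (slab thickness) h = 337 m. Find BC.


BC = 0.04192 * rho * h / 1000
= 0.04192 * 2740 * 337 / 1000
= 38.7081 mGal

38.7081


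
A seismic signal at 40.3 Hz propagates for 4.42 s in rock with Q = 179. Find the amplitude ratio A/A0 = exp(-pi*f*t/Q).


pi*f*t/Q = pi*40.3*4.42/179 = 3.126253
A/A0 = exp(-3.126253) = 0.043882

0.043882


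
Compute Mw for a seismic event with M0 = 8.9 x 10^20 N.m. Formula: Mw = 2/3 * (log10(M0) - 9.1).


log10(M0) = log10(8.9 x 10^20) = 20.9494
Mw = 2/3 * (20.9494 - 9.1)
= 2/3 * 11.8494
= 7.9

7.9


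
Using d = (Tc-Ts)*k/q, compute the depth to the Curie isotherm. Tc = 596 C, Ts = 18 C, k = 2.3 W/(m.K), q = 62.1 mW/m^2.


T_Curie - T_surf = 596 - 18 = 578 C
Convert q to W/m^2: 62.1 mW/m^2 = 0.0621 W/m^2
d = 578 * 2.3 / 0.0621 = 21407.41 m

21407.41


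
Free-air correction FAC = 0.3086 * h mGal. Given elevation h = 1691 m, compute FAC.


FAC = 0.3086 * h
= 0.3086 * 1691
= 521.8426 mGal

521.8426


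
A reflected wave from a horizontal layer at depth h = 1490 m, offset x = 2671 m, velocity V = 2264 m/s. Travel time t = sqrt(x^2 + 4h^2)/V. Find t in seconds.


x^2 + 4h^2 = 2671^2 + 4*1490^2 = 7134241 + 8880400 = 16014641
sqrt(16014641) = 4001.8297
t = 4001.8297 / 2264 = 1.7676 s

1.7676


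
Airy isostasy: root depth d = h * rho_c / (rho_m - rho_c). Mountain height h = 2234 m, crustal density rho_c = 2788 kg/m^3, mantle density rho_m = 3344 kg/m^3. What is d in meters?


rho_m - rho_c = 3344 - 2788 = 556
d = 2234 * 2788 / 556
= 6228392 / 556
= 11202.14 m

11202.14


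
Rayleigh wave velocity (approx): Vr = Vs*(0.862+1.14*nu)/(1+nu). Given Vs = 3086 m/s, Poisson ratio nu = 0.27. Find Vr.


Numerator factor = 0.862 + 1.14*0.27 = 1.1698
Denominator = 1 + 0.27 = 1.27
Vr = 3086 * 1.1698 / 1.27 = 2842.52 m/s

2842.52


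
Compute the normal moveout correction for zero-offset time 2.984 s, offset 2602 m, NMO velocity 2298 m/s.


x/Vnmo = 2602/2298 = 1.132289
(x/Vnmo)^2 = 1.282078
t0^2 = 8.904256
sqrt(8.904256 + 1.282078) = 3.191604
dt = 3.191604 - 2.984 = 0.207604

0.207604


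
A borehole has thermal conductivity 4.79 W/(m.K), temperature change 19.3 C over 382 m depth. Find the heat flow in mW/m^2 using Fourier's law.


q = k * dT / dz * 1000
= 4.79 * 19.3 / 382 * 1000
= 0.242008 * 1000
= 242.0079 mW/m^2

242.0079


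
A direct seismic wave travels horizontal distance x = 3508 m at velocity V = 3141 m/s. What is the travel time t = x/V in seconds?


t = x / V
= 3508 / 3141
= 1.1168 s

1.1168


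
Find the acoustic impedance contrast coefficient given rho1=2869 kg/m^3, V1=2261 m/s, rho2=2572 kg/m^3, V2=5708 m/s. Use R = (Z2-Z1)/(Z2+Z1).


Z1 = 2869 * 2261 = 6486809
Z2 = 2572 * 5708 = 14680976
R = (14680976 - 6486809) / (14680976 + 6486809) = 8194167 / 21167785 = 0.3871

0.3871


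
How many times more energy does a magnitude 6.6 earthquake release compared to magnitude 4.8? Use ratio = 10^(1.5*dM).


M2 - M1 = 6.6 - 4.8 = 1.8
1.5 * 1.8 = 2.7
ratio = 10^2.7 = 501.19

501.19


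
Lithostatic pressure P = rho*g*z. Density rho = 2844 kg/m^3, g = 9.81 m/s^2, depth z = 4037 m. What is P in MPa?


P = rho * g * z / 1e6
= 2844 * 9.81 * 4037 / 1e6
= 112630846.68 / 1e6
= 112.6308 MPa

112.6308


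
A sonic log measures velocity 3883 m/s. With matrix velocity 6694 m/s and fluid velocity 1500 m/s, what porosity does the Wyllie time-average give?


1/V - 1/Vm = 1/3883 - 1/6694 = 0.00010815
1/Vf - 1/Vm = 1/1500 - 1/6694 = 0.00051728
phi = 0.00010815 / 0.00051728 = 0.2091

0.2091


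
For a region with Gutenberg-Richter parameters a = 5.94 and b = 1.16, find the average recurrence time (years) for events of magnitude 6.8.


log10(N) = 5.94 - 1.16*6.8 = -1.948
N = 10^-1.948 = 0.011272
T = 1/N = 1/0.011272 = 88.7156 years

88.7156


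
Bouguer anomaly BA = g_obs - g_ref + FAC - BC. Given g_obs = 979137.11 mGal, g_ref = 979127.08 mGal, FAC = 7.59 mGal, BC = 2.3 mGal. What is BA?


BA = g_obs - g_ref + FAC - BC
= 979137.11 - 979127.08 + 7.59 - 2.3
= 15.32 mGal

15.32


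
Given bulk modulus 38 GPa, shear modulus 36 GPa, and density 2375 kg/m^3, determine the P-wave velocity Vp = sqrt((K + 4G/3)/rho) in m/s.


First compute the effective modulus:
K + 4G/3 = 38e9 + 4*36e9/3 = 86000000000.0 Pa
Then divide by density:
86000000000.0 / 2375 = 36210526.3158 Pa/(kg/m^3)
Take the square root:
Vp = sqrt(36210526.3158) = 6017.52 m/s

6017.52


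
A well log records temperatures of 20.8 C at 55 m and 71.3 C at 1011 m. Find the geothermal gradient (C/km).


dT = 71.3 - 20.8 = 50.5 C
dz = 1011 - 55 = 956 m
gradient = dT/dz * 1000 = 50.5/956 * 1000 = 52.8243 C/km

52.8243


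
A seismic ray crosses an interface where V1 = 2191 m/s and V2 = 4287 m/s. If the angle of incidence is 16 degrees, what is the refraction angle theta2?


sin(theta1) = sin(16 deg) = 0.275637
sin(theta2) = V2/V1 * sin(theta1) = 4287/2191 * 0.275637 = 0.539323
theta2 = arcsin(0.539323) = 32.6376 degrees

32.6376


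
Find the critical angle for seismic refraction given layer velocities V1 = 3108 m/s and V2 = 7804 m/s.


V1/V2 = 3108/7804 = 0.398257
theta_c = arcsin(0.398257) = 23.4693 degrees

23.4693


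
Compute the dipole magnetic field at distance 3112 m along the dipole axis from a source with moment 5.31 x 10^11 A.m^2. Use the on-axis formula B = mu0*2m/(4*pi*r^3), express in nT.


m = 5.31 x 10^11 = 531000000000 A.m^2
2m = 1062000000000 A.m^2
r^3 = 3112^3 = 30138300928
B = (4pi*10^-7) * 1062000000000 / (4*pi * 30138300928) * 1e9
= 1334548.559245 / 378729059148.33 * 1e9
= 3523.7554 nT

3523.7554


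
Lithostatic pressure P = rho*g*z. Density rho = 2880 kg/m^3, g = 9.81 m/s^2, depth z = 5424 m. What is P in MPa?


P = rho * g * z / 1e6
= 2880 * 9.81 * 5424 / 1e6
= 153243187.2 / 1e6
= 153.2432 MPa

153.2432


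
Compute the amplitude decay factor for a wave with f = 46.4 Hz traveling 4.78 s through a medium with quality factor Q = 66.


pi*f*t/Q = pi*46.4*4.78/66 = 10.557275
A/A0 = exp(-10.557275) = 2.6e-05

2.600000e-05


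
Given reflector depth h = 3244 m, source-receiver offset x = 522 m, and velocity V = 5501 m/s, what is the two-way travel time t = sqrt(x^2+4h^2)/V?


x^2 + 4h^2 = 522^2 + 4*3244^2 = 272484 + 42094144 = 42366628
sqrt(42366628) = 6508.9652
t = 6508.9652 / 5501 = 1.1832 s

1.1832


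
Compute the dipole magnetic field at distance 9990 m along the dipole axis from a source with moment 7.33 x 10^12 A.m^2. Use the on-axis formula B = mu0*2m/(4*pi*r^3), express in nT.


m = 7.33 x 10^12 = 7330000000000 A.m^2
2m = 14660000000000 A.m^2
r^3 = 9990^3 = 997002999000
B = (4pi*10^-7) * 14660000000000 / (4*pi * 997002999000) * 1e9
= 18422299.320651 / 12528709189061.57 * 1e9
= 1470.4068 nT

1470.4068


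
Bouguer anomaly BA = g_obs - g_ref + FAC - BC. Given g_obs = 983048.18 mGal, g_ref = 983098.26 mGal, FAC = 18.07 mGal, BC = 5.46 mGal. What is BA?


BA = g_obs - g_ref + FAC - BC
= 983048.18 - 983098.26 + 18.07 - 5.46
= -37.47 mGal

-37.47


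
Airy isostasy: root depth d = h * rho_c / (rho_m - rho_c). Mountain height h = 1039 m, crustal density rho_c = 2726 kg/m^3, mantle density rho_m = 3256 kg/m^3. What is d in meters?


rho_m - rho_c = 3256 - 2726 = 530
d = 1039 * 2726 / 530
= 2832314 / 530
= 5343.99 m

5343.99


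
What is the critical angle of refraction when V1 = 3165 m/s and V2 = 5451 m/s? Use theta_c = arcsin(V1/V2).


V1/V2 = 3165/5451 = 0.580627
theta_c = arcsin(0.580627) = 35.4947 degrees

35.4947


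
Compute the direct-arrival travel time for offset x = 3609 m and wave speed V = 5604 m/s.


t = x / V
= 3609 / 5604
= 0.644 s

0.644


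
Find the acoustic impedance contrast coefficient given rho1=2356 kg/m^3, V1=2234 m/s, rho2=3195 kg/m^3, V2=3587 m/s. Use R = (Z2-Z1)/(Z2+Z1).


Z1 = 2356 * 2234 = 5263304
Z2 = 3195 * 3587 = 11460465
R = (11460465 - 5263304) / (11460465 + 5263304) = 6197161 / 16723769 = 0.3706

0.3706


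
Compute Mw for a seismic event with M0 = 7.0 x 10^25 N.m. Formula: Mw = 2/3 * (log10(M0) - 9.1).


log10(M0) = log10(7.0 x 10^25) = 25.8451
Mw = 2/3 * (25.8451 - 9.1)
= 2/3 * 16.7451
= 11.16

11.16


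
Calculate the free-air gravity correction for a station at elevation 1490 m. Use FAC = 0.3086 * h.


FAC = 0.3086 * h
= 0.3086 * 1490
= 459.814 mGal

459.814


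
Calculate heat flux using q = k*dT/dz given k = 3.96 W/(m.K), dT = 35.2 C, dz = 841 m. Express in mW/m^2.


q = k * dT / dz * 1000
= 3.96 * 35.2 / 841 * 1000
= 0.165746 * 1000
= 165.7455 mW/m^2

165.7455


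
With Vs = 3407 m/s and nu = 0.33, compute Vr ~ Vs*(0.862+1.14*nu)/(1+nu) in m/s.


Numerator factor = 0.862 + 1.14*0.33 = 1.2382
Denominator = 1 + 0.33 = 1.33
Vr = 3407 * 1.2382 / 1.33 = 3171.84 m/s

3171.84


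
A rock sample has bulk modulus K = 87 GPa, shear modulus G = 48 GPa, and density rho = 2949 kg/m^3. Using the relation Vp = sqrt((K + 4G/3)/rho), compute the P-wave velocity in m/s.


First compute the effective modulus:
K + 4G/3 = 87e9 + 4*48e9/3 = 151000000000.0 Pa
Then divide by density:
151000000000.0 / 2949 = 51203797.8976 Pa/(kg/m^3)
Take the square root:
Vp = sqrt(51203797.8976) = 7155.68 m/s

7155.68


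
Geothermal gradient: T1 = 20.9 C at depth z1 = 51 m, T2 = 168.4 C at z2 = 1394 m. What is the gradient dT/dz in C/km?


dT = 168.4 - 20.9 = 147.5 C
dz = 1394 - 51 = 1343 m
gradient = dT/dz * 1000 = 147.5/1343 * 1000 = 109.8287 C/km

109.8287


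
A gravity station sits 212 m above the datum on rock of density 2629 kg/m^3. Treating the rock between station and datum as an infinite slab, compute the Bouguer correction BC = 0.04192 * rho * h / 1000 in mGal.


BC = 0.04192 * rho * h / 1000
= 0.04192 * 2629 * 212 / 1000
= 23.364 mGal

23.364


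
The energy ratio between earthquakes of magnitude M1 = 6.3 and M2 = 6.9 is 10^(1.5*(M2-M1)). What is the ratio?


M2 - M1 = 6.9 - 6.3 = 0.6
1.5 * 0.6 = 0.9
ratio = 10^0.9 = 7.94

7.94


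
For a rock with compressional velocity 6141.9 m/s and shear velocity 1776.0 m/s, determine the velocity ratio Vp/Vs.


Vp/Vs = 6141.9 / 1776.0
= 3.4583

3.4583


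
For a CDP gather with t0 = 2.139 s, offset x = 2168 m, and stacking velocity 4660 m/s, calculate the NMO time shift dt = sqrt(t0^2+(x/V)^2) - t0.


x/Vnmo = 2168/4660 = 0.465236
(x/Vnmo)^2 = 0.216445
t0^2 = 4.575321
sqrt(4.575321 + 0.216445) = 2.18901
dt = 2.18901 - 2.139 = 0.05001

0.05001


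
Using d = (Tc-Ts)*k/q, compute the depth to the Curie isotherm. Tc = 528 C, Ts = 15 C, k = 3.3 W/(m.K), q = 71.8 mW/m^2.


T_Curie - T_surf = 528 - 15 = 513 C
Convert q to W/m^2: 71.8 mW/m^2 = 0.0718 W/m^2
d = 513 * 3.3 / 0.0718 = 23577.99 m

23577.99


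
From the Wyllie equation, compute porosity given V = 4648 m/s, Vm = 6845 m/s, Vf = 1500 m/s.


1/V - 1/Vm = 1/4648 - 1/6845 = 6.905e-05
1/Vf - 1/Vm = 1/1500 - 1/6845 = 0.00052057
phi = 6.905e-05 / 0.00052057 = 0.1327

0.1327


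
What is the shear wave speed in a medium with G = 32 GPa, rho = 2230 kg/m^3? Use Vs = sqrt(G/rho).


Convert G to Pa: G = 32e9 Pa
Compute G/rho = 32e9 / 2230 = 14349775.7848
Vs = sqrt(14349775.7848) = 3788.11 m/s

3788.11


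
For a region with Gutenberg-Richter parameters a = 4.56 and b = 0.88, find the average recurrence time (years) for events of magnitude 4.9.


log10(N) = 4.56 - 0.88*4.9 = 0.248
N = 10^0.248 = 1.770109
T = 1/N = 1/1.770109 = 0.5649 years

0.5649


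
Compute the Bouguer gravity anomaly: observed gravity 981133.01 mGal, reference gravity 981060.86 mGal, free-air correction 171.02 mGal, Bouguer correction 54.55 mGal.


BA = g_obs - g_ref + FAC - BC
= 981133.01 - 981060.86 + 171.02 - 54.55
= 188.62 mGal

188.62


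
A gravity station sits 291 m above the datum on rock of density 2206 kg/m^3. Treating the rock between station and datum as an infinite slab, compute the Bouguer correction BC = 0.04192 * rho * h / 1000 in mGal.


BC = 0.04192 * rho * h / 1000
= 0.04192 * 2206 * 291 / 1000
= 26.9104 mGal

26.9104


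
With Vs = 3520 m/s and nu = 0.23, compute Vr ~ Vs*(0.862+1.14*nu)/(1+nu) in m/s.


Numerator factor = 0.862 + 1.14*0.23 = 1.1242
Denominator = 1 + 0.23 = 1.23
Vr = 3520 * 1.1242 / 1.23 = 3217.22 m/s

3217.22


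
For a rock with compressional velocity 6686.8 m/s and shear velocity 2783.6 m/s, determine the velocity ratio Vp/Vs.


Vp/Vs = 6686.8 / 2783.6
= 2.4022

2.4022


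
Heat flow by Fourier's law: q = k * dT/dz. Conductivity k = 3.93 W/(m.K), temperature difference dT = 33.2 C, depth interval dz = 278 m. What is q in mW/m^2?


q = k * dT / dz * 1000
= 3.93 * 33.2 / 278 * 1000
= 0.469338 * 1000
= 469.3381 mW/m^2

469.3381


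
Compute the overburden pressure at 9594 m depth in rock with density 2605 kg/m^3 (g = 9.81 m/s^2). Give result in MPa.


P = rho * g * z / 1e6
= 2605 * 9.81 * 9594 / 1e6
= 245175149.7 / 1e6
= 245.1751 MPa

245.1751


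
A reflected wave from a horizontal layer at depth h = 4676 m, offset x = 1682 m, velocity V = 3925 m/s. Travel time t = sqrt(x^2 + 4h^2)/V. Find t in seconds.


x^2 + 4h^2 = 1682^2 + 4*4676^2 = 2829124 + 87459904 = 90289028
sqrt(90289028) = 9502.0539
t = 9502.0539 / 3925 = 2.4209 s

2.4209


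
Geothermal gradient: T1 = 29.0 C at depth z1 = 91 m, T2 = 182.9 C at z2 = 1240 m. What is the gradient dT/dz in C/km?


dT = 182.9 - 29.0 = 153.9 C
dz = 1240 - 91 = 1149 m
gradient = dT/dz * 1000 = 153.9/1149 * 1000 = 133.9426 C/km

133.9426


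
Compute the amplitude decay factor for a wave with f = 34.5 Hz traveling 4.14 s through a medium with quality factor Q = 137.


pi*f*t/Q = pi*34.5*4.14/137 = 3.275282
A/A0 = exp(-3.275282) = 0.037806

0.037806


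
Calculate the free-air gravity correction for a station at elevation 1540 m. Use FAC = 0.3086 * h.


FAC = 0.3086 * h
= 0.3086 * 1540
= 475.244 mGal

475.244


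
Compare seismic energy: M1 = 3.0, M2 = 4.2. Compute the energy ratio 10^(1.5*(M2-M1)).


M2 - M1 = 4.2 - 3.0 = 1.2
1.5 * 1.2 = 1.8
ratio = 10^1.8 = 63.1

63.1


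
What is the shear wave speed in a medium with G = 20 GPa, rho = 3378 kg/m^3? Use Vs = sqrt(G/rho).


Convert G to Pa: G = 20e9 Pa
Compute G/rho = 20e9 / 3378 = 5920663.1143
Vs = sqrt(5920663.1143) = 2433.24 m/s

2433.24


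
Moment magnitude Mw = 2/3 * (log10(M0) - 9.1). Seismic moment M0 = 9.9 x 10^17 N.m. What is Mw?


log10(M0) = log10(9.9 x 10^17) = 17.9956
Mw = 2/3 * (17.9956 - 9.1)
= 2/3 * 8.8956
= 5.93

5.93


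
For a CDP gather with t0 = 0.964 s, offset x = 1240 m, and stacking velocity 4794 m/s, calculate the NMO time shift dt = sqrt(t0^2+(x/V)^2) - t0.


x/Vnmo = 1240/4794 = 0.258657
(x/Vnmo)^2 = 0.066903
t0^2 = 0.929296
sqrt(0.929296 + 0.066903) = 0.998098
dt = 0.998098 - 0.964 = 0.034098

0.034098


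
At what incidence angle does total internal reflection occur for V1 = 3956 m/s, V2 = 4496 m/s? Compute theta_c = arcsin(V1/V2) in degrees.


V1/V2 = 3956/4496 = 0.879893
theta_c = arcsin(0.879893) = 61.6295 degrees

61.6295


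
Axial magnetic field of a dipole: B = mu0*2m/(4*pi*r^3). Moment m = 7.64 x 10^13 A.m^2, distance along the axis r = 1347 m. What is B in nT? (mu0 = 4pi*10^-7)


m = 7.64 x 10^13 = 76400000000000 A.m^2
2m = 152800000000000 A.m^2
r^3 = 1347^3 = 2444008923
B = (4pi*10^-7) * 152800000000000 / (4*pi * 2444008923) * 1e9
= 192014142.987408 / 30712321911.22 * 1e9
= 6252023.0005 nT

6252023.0005


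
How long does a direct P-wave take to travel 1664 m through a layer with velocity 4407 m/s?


t = x / V
= 1664 / 4407
= 0.3776 s

0.3776


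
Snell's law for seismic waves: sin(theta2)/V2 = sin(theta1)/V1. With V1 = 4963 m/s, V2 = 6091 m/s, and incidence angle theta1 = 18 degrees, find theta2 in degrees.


sin(theta1) = sin(18 deg) = 0.309017
sin(theta2) = V2/V1 * sin(theta1) = 6091/4963 * 0.309017 = 0.379251
theta2 = arcsin(0.379251) = 22.2873 degrees

22.2873


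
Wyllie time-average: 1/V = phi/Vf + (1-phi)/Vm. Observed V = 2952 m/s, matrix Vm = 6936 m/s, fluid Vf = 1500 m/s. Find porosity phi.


1/V - 1/Vm = 1/2952 - 1/6936 = 0.00019458
1/Vf - 1/Vm = 1/1500 - 1/6936 = 0.00052249
phi = 0.00019458 / 0.00052249 = 0.3724

0.3724


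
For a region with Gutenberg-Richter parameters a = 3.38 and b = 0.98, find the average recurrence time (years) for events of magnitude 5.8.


log10(N) = 3.38 - 0.98*5.8 = -2.304
N = 10^-2.304 = 0.004966
T = 1/N = 1/0.004966 = 201.3724 years

201.3724


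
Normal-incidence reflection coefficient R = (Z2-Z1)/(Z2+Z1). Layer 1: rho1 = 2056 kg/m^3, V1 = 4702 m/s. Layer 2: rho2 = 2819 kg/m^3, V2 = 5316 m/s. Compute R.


Z1 = 2056 * 4702 = 9667312
Z2 = 2819 * 5316 = 14985804
R = (14985804 - 9667312) / (14985804 + 9667312) = 5318492 / 24653116 = 0.2157

0.2157


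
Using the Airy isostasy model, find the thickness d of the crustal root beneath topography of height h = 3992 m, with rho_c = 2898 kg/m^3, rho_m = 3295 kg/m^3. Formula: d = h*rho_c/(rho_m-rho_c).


rho_m - rho_c = 3295 - 2898 = 397
d = 3992 * 2898 / 397
= 11568816 / 397
= 29140.59 m

29140.59


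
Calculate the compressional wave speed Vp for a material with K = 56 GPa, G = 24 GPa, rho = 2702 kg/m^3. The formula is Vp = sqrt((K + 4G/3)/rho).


First compute the effective modulus:
K + 4G/3 = 56e9 + 4*24e9/3 = 88000000000.0 Pa
Then divide by density:
88000000000.0 / 2702 = 32568467.8016 Pa/(kg/m^3)
Take the square root:
Vp = sqrt(32568467.8016) = 5706.88 m/s

5706.88


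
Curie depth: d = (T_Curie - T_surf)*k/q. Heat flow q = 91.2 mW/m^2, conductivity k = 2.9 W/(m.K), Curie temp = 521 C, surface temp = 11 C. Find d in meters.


T_Curie - T_surf = 521 - 11 = 510 C
Convert q to W/m^2: 91.2 mW/m^2 = 0.0912 W/m^2
d = 510 * 2.9 / 0.0912 = 16217.11 m

16217.11


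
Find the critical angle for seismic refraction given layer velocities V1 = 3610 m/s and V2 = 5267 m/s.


V1/V2 = 3610/5267 = 0.6854
theta_c = arcsin(0.6854) = 43.267 degrees

43.267


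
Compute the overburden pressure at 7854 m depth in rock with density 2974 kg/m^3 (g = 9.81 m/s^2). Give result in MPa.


P = rho * g * z / 1e6
= 2974 * 9.81 * 7854 / 1e6
= 229139978.76 / 1e6
= 229.14 MPa

229.14


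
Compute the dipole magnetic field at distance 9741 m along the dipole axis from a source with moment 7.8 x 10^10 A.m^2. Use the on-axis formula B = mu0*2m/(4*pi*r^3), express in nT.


m = 7.8 x 10^10 = 78000000000 A.m^2
2m = 156000000000 A.m^2
r^3 = 9741^3 = 924295056021
B = (4pi*10^-7) * 156000000000 / (4*pi * 924295056021) * 1e9
= 196035.381584 / 11615034230979.76 * 1e9
= 16.8777 nT

16.8777


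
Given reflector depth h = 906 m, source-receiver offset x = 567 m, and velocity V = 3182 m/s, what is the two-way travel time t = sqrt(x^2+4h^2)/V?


x^2 + 4h^2 = 567^2 + 4*906^2 = 321489 + 3283344 = 3604833
sqrt(3604833) = 1898.6398
t = 1898.6398 / 3182 = 0.5967 s

0.5967


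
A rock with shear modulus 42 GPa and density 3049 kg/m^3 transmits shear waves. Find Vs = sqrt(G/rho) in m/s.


Convert G to Pa: G = 42e9 Pa
Compute G/rho = 42e9 / 3049 = 13775008.1994
Vs = sqrt(13775008.1994) = 3711.47 m/s

3711.47


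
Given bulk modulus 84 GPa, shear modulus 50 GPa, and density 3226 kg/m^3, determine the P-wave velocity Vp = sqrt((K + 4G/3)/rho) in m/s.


First compute the effective modulus:
K + 4G/3 = 84e9 + 4*50e9/3 = 150666666666.67 Pa
Then divide by density:
150666666666.67 / 3226 = 46703864.4348 Pa/(kg/m^3)
Take the square root:
Vp = sqrt(46703864.4348) = 6834.02 m/s

6834.02


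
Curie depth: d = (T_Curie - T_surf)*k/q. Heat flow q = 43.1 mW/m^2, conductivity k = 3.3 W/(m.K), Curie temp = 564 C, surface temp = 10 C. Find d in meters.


T_Curie - T_surf = 564 - 10 = 554 C
Convert q to W/m^2: 43.1 mW/m^2 = 0.0431 W/m^2
d = 554 * 3.3 / 0.0431 = 42417.63 m

42417.63


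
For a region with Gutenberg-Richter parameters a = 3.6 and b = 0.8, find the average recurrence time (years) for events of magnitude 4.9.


log10(N) = 3.6 - 0.8*4.9 = -0.32
N = 10^-0.32 = 0.47863
T = 1/N = 1/0.47863 = 2.0893 years

2.0893


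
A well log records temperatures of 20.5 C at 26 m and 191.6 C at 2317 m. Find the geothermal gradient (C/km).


dT = 191.6 - 20.5 = 171.1 C
dz = 2317 - 26 = 2291 m
gradient = dT/dz * 1000 = 171.1/2291 * 1000 = 74.6835 C/km

74.6835


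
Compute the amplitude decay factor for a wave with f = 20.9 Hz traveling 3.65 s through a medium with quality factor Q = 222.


pi*f*t/Q = pi*20.9*3.65/222 = 1.079533
A/A0 = exp(-1.079533) = 0.339754

0.339754


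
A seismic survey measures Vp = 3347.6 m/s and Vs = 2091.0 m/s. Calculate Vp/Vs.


Vp/Vs = 3347.6 / 2091.0
= 1.601

1.601


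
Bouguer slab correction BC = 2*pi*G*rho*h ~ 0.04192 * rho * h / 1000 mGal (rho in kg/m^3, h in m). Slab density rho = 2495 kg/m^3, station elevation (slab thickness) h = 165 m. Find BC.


BC = 0.04192 * rho * h / 1000
= 0.04192 * 2495 * 165 / 1000
= 17.2574 mGal

17.2574


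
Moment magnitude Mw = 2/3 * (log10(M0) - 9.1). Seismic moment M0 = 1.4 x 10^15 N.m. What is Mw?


log10(M0) = log10(1.4 x 10^15) = 15.1461
Mw = 2/3 * (15.1461 - 9.1)
= 2/3 * 6.0461
= 4.03

4.03


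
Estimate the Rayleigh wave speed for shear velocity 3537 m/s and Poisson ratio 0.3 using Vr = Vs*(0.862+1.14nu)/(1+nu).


Numerator factor = 0.862 + 1.14*0.3 = 1.204
Denominator = 1 + 0.3 = 1.3
Vr = 3537 * 1.204 / 1.3 = 3275.81 m/s

3275.81


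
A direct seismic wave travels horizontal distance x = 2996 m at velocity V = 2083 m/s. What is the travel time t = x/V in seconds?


t = x / V
= 2996 / 2083
= 1.4383 s

1.4383


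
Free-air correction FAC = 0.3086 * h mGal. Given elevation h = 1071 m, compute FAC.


FAC = 0.3086 * h
= 0.3086 * 1071
= 330.5106 mGal

330.5106


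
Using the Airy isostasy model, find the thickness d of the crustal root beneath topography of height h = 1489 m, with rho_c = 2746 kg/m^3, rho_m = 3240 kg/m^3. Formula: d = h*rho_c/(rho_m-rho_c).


rho_m - rho_c = 3240 - 2746 = 494
d = 1489 * 2746 / 494
= 4088794 / 494
= 8276.91 m

8276.91


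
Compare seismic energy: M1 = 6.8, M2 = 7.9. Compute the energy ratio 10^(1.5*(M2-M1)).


M2 - M1 = 7.9 - 6.8 = 1.1
1.5 * 1.1 = 1.65
ratio = 10^1.65 = 44.67

44.67


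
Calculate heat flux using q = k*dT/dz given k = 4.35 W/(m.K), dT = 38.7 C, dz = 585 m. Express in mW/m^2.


q = k * dT / dz * 1000
= 4.35 * 38.7 / 585 * 1000
= 0.287769 * 1000
= 287.7692 mW/m^2

287.7692


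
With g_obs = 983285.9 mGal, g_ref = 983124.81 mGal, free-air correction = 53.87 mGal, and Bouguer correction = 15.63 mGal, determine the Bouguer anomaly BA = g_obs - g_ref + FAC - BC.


BA = g_obs - g_ref + FAC - BC
= 983285.9 - 983124.81 + 53.87 - 15.63
= 199.33 mGal

199.33


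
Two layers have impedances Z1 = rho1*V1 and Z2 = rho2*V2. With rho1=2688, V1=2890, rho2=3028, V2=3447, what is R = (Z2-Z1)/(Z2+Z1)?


Z1 = 2688 * 2890 = 7768320
Z2 = 3028 * 3447 = 10437516
R = (10437516 - 7768320) / (10437516 + 7768320) = 2669196 / 18205836 = 0.1466

0.1466


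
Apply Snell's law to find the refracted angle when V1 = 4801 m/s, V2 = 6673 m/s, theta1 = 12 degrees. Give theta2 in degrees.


sin(theta1) = sin(12 deg) = 0.207912
sin(theta2) = V2/V1 * sin(theta1) = 6673/4801 * 0.207912 = 0.28898
theta2 = arcsin(0.28898) = 16.7969 degrees

16.7969


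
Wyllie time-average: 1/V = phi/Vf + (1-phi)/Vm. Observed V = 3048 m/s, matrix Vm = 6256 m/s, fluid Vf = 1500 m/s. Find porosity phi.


1/V - 1/Vm = 1/3048 - 1/6256 = 0.00016824
1/Vf - 1/Vm = 1/1500 - 1/6256 = 0.00050682
phi = 0.00016824 / 0.00050682 = 0.3319

0.3319


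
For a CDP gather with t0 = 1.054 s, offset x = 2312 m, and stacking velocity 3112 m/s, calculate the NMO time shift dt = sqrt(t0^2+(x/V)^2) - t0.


x/Vnmo = 2312/3112 = 0.742931
(x/Vnmo)^2 = 0.551946
t0^2 = 1.110916
sqrt(1.110916 + 0.551946) = 1.28952
dt = 1.28952 - 1.054 = 0.23552

0.23552


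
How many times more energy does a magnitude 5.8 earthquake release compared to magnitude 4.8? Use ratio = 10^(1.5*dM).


M2 - M1 = 5.8 - 4.8 = 1.0
1.5 * 1.0 = 1.5
ratio = 10^1.5 = 31.62

31.62


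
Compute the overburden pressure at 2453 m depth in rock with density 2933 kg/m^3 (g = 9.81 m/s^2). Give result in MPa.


P = rho * g * z / 1e6
= 2933 * 9.81 * 2453 / 1e6
= 70579506.69 / 1e6
= 70.5795 MPa

70.5795


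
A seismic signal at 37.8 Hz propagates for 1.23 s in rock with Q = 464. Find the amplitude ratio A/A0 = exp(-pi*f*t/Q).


pi*f*t/Q = pi*37.8*1.23/464 = 0.314796
A/A0 = exp(-0.314796) = 0.729938

0.729938


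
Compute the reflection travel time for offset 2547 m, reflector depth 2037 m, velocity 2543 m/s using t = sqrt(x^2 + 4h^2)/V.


x^2 + 4h^2 = 2547^2 + 4*2037^2 = 6487209 + 16597476 = 23084685
sqrt(23084685) = 4804.6524
t = 4804.6524 / 2543 = 1.8894 s

1.8894


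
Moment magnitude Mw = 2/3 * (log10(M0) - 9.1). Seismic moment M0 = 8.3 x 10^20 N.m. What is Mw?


log10(M0) = log10(8.3 x 10^20) = 20.9191
Mw = 2/3 * (20.9191 - 9.1)
= 2/3 * 11.8191
= 7.88

7.88


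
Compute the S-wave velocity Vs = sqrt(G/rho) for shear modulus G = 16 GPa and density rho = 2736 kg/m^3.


Convert G to Pa: G = 16e9 Pa
Compute G/rho = 16e9 / 2736 = 5847953.2164
Vs = sqrt(5847953.2164) = 2418.25 m/s

2418.25


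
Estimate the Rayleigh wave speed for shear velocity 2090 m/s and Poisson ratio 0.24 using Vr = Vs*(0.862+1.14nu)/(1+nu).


Numerator factor = 0.862 + 1.14*0.24 = 1.1356
Denominator = 1 + 0.24 = 1.24
Vr = 2090 * 1.1356 / 1.24 = 1914.04 m/s

1914.04


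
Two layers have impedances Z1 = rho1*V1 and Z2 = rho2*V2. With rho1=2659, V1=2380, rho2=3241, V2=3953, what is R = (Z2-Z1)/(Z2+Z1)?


Z1 = 2659 * 2380 = 6328420
Z2 = 3241 * 3953 = 12811673
R = (12811673 - 6328420) / (12811673 + 6328420) = 6483253 / 19140093 = 0.3387

0.3387


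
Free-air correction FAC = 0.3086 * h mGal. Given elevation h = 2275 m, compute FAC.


FAC = 0.3086 * h
= 0.3086 * 2275
= 702.065 mGal

702.065


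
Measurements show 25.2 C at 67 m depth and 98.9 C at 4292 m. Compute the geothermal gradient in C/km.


dT = 98.9 - 25.2 = 73.7 C
dz = 4292 - 67 = 4225 m
gradient = dT/dz * 1000 = 73.7/4225 * 1000 = 17.4438 C/km

17.4438


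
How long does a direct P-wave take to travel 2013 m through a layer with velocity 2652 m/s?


t = x / V
= 2013 / 2652
= 0.759 s

0.759


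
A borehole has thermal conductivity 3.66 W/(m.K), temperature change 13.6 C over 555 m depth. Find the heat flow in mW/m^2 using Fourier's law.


q = k * dT / dz * 1000
= 3.66 * 13.6 / 555 * 1000
= 0.089686 * 1000
= 89.6865 mW/m^2

89.6865


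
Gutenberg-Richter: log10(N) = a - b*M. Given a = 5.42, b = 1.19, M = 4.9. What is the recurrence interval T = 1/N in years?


log10(N) = 5.42 - 1.19*4.9 = -0.411
N = 10^-0.411 = 0.38815
T = 1/N = 1/0.38815 = 2.5763 years

2.5763


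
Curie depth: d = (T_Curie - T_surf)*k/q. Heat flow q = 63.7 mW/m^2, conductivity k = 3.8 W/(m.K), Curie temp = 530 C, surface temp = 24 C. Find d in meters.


T_Curie - T_surf = 530 - 24 = 506 C
Convert q to W/m^2: 63.7 mW/m^2 = 0.0637 W/m^2
d = 506 * 3.8 / 0.0637 = 30185.24 m

30185.24


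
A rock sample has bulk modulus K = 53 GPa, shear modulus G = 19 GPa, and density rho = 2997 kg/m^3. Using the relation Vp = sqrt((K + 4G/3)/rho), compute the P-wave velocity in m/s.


First compute the effective modulus:
K + 4G/3 = 53e9 + 4*19e9/3 = 78333333333.33 Pa
Then divide by density:
78333333333.33 / 2997 = 26137248.3595 Pa/(kg/m^3)
Take the square root:
Vp = sqrt(26137248.3595) = 5112.46 m/s

5112.46


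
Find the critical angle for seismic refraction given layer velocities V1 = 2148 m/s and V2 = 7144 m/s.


V1/V2 = 2148/7144 = 0.300672
theta_c = arcsin(0.300672) = 17.498 degrees

17.498


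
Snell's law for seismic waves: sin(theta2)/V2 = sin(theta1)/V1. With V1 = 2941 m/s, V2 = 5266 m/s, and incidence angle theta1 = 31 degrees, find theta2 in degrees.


sin(theta1) = sin(31 deg) = 0.515038
sin(theta2) = V2/V1 * sin(theta1) = 5266/2941 * 0.515038 = 0.9222
theta2 = arcsin(0.9222) = 67.2499 degrees

67.2499


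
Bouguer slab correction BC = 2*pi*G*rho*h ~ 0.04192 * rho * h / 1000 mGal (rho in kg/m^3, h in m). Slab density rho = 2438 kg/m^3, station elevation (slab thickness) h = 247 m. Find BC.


BC = 0.04192 * rho * h / 1000
= 0.04192 * 2438 * 247 / 1000
= 25.2436 mGal

25.2436


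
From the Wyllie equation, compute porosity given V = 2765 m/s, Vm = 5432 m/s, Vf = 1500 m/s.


1/V - 1/Vm = 1/2765 - 1/5432 = 0.00017757
1/Vf - 1/Vm = 1/1500 - 1/5432 = 0.00048257
phi = 0.00017757 / 0.00048257 = 0.368

0.368


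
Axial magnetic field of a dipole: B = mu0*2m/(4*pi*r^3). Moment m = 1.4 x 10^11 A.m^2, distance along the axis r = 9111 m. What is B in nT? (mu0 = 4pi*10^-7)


m = 1.4 x 10^11 = 140000000000 A.m^2
2m = 280000000000 A.m^2
r^3 = 9111^3 = 756307034631
B = (4pi*10^-7) * 280000000000 / (4*pi * 756307034631) * 1e9
= 351858.377202 / 9504034495420.12 * 1e9
= 37.022 nT

37.022


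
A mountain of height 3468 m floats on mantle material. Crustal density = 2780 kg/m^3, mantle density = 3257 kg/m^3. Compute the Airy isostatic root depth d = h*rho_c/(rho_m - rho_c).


rho_m - rho_c = 3257 - 2780 = 477
d = 3468 * 2780 / 477
= 9641040 / 477
= 20211.82 m

20211.82


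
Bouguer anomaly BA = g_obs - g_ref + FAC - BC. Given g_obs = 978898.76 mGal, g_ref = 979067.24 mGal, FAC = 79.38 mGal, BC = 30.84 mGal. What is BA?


BA = g_obs - g_ref + FAC - BC
= 978898.76 - 979067.24 + 79.38 - 30.84
= -119.94 mGal

-119.94


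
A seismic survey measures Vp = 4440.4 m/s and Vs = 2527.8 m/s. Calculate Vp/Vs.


Vp/Vs = 4440.4 / 2527.8
= 1.7566

1.7566


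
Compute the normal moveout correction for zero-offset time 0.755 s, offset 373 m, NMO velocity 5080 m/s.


x/Vnmo = 373/5080 = 0.073425
(x/Vnmo)^2 = 0.005391
t0^2 = 0.570025
sqrt(0.570025 + 0.005391) = 0.758562
dt = 0.758562 - 0.755 = 0.003562

0.003562


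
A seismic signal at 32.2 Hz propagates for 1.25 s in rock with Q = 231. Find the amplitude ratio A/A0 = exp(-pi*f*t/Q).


pi*f*t/Q = pi*32.2*1.25/231 = 0.547399
A/A0 = exp(-0.547399) = 0.578453

0.578453


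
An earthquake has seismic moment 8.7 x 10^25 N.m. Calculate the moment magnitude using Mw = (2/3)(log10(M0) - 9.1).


log10(M0) = log10(8.7 x 10^25) = 25.9395
Mw = 2/3 * (25.9395 - 9.1)
= 2/3 * 16.8395
= 11.23

11.23


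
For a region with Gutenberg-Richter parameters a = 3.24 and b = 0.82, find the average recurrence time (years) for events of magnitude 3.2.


log10(N) = 3.24 - 0.82*3.2 = 0.616
N = 10^0.616 = 4.130475
T = 1/N = 1/4.130475 = 0.2421 years

0.2421


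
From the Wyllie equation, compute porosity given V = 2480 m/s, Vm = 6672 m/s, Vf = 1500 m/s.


1/V - 1/Vm = 1/2480 - 1/6672 = 0.00025335
1/Vf - 1/Vm = 1/1500 - 1/6672 = 0.00051679
phi = 0.00025335 / 0.00051679 = 0.4902

0.4902


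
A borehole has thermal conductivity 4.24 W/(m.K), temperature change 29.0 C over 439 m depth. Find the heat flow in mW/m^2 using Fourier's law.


q = k * dT / dz * 1000
= 4.24 * 29.0 / 439 * 1000
= 0.280091 * 1000
= 280.0911 mW/m^2

280.0911


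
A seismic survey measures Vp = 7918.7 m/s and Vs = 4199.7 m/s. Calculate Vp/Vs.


Vp/Vs = 7918.7 / 4199.7
= 1.8855

1.8855


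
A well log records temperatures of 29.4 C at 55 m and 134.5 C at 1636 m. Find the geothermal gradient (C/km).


dT = 134.5 - 29.4 = 105.1 C
dz = 1636 - 55 = 1581 m
gradient = dT/dz * 1000 = 105.1/1581 * 1000 = 66.4769 C/km

66.4769


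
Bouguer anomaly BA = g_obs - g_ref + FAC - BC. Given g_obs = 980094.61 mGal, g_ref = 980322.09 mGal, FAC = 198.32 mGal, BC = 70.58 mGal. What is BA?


BA = g_obs - g_ref + FAC - BC
= 980094.61 - 980322.09 + 198.32 - 70.58
= -99.74 mGal

-99.74


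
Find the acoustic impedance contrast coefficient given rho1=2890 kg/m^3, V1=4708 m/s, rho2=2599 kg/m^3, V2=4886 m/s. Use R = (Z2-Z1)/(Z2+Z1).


Z1 = 2890 * 4708 = 13606120
Z2 = 2599 * 4886 = 12698714
R = (12698714 - 13606120) / (12698714 + 13606120) = -907406 / 26304834 = -0.0345

-0.0345


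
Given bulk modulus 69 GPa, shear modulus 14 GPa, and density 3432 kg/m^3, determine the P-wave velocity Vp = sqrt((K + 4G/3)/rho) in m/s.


First compute the effective modulus:
K + 4G/3 = 69e9 + 4*14e9/3 = 87666666666.67 Pa
Then divide by density:
87666666666.67 / 3432 = 25543900.5439 Pa/(kg/m^3)
Take the square root:
Vp = sqrt(25543900.5439) = 5054.1 m/s

5054.1


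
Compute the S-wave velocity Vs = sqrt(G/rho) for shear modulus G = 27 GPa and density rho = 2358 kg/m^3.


Convert G to Pa: G = 27e9 Pa
Compute G/rho = 27e9 / 2358 = 11450381.6794
Vs = sqrt(11450381.6794) = 3383.84 m/s

3383.84


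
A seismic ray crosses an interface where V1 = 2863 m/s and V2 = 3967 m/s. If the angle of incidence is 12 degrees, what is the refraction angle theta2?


sin(theta1) = sin(12 deg) = 0.207912
sin(theta2) = V2/V1 * sin(theta1) = 3967/2863 * 0.207912 = 0.288084
theta2 = arcsin(0.288084) = 16.7433 degrees

16.7433


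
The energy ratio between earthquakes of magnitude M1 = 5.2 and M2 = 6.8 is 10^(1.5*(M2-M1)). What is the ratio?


M2 - M1 = 6.8 - 5.2 = 1.6
1.5 * 1.6 = 2.4
ratio = 10^2.4 = 251.19

251.19


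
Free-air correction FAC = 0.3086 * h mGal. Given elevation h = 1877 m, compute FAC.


FAC = 0.3086 * h
= 0.3086 * 1877
= 579.2422 mGal

579.2422


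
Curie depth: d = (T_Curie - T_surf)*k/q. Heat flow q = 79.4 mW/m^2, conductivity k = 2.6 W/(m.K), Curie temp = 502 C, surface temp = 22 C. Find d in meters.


T_Curie - T_surf = 502 - 22 = 480 C
Convert q to W/m^2: 79.4 mW/m^2 = 0.0794 W/m^2
d = 480 * 2.6 / 0.0794 = 15717.88 m

15717.88


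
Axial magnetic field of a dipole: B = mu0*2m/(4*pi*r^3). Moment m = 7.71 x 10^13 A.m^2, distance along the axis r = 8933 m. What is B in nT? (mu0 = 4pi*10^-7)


m = 7.71 x 10^13 = 77100000000000 A.m^2
2m = 154200000000000 A.m^2
r^3 = 8933^3 = 712839902237
B = (4pi*10^-7) * 154200000000000 / (4*pi * 712839902237) * 1e9
= 193773434.873418 / 8957810400213.7 * 1e9
= 21631.7857 nT

21631.7857


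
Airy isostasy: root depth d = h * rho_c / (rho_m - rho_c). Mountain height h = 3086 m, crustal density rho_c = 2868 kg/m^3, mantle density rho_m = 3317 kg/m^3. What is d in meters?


rho_m - rho_c = 3317 - 2868 = 449
d = 3086 * 2868 / 449
= 8850648 / 449
= 19711.91 m

19711.91


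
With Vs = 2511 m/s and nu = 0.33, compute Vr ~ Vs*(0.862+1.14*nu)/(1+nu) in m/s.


Numerator factor = 0.862 + 1.14*0.33 = 1.2382
Denominator = 1 + 0.33 = 1.33
Vr = 2511 * 1.2382 / 1.33 = 2337.68 m/s

2337.68


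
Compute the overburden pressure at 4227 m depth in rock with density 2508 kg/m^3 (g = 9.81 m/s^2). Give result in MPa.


P = rho * g * z / 1e6
= 2508 * 9.81 * 4227 / 1e6
= 103998909.96 / 1e6
= 103.9989 MPa

103.9989


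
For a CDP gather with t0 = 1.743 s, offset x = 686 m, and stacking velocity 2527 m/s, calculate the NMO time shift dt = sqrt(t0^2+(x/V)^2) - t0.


x/Vnmo = 686/2527 = 0.271468
(x/Vnmo)^2 = 0.073695
t0^2 = 3.038049
sqrt(3.038049 + 0.073695) = 1.764014
dt = 1.764014 - 1.743 = 0.021014

0.021014


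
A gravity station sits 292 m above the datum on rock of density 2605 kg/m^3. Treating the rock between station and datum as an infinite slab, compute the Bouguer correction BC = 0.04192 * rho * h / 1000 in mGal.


BC = 0.04192 * rho * h / 1000
= 0.04192 * 2605 * 292 / 1000
= 31.8869 mGal

31.8869


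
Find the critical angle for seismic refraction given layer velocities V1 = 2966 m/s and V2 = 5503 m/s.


V1/V2 = 2966/5503 = 0.538979
theta_c = arcsin(0.538979) = 32.6141 degrees

32.6141
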